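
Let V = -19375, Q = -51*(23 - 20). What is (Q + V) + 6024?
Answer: -13504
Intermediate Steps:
Q = -153 (Q = -51*3 = -153)
(Q + V) + 6024 = (-153 - 19375) + 6024 = -19528 + 6024 = -13504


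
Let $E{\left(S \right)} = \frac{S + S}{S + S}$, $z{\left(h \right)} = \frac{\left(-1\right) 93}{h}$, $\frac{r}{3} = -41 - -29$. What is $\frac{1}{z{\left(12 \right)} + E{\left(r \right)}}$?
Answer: $- \frac{4}{27} \approx -0.14815$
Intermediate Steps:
$r = -36$ ($r = 3 \left(-41 - -29\right) = 3 \left(-41 + 29\right) = 3 \left(-12\right) = -36$)
$z{\left(h \right)} = - \frac{93}{h}$
$E{\left(S \right)} = 1$ ($E{\left(S \right)} = \frac{2 S}{2 S} = 2 S \frac{1}{2 S} = 1$)
$\frac{1}{z{\left(12 \right)} + E{\left(r \right)}} = \frac{1}{- \frac{93}{12} + 1} = \frac{1}{\left(-93\right) \frac{1}{12} + 1} = \frac{1}{- \frac{31}{4} + 1} = \frac{1}{- \frac{27}{4}} = - \frac{4}{27}$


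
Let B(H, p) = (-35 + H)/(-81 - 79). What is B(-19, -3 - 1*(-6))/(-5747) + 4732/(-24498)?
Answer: -1088122883/5631600240 ≈ -0.19322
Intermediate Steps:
B(H, p) = 7/32 - H/160 (B(H, p) = (-35 + H)/(-160) = (-35 + H)*(-1/160) = 7/32 - H/160)
B(-19, -3 - 1*(-6))/(-5747) + 4732/(-24498) = (7/32 - 1/160*(-19))/(-5747) + 4732/(-24498) = (7/32 + 19/160)*(-1/5747) + 4732*(-1/24498) = (27/80)*(-1/5747) - 2366/12249 = -27/459760 - 2366/12249 = -1088122883/5631600240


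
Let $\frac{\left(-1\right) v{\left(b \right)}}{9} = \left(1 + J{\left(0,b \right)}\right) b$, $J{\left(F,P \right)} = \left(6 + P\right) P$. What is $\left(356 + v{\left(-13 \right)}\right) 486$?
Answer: $5404320$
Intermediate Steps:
$J{\left(F,P \right)} = P \left(6 + P\right)$
$v{\left(b \right)} = - 9 b \left(1 + b \left(6 + b\right)\right)$ ($v{\left(b \right)} = - 9 \left(1 + b \left(6 + b\right)\right) b = - 9 b \left(1 + b \left(6 + b\right)\right)$)
$\left(356 + v{\left(-13 \right)}\right) 486 = \left(356 - - 117 \left(1 - 13 \left(6 - 13\right)\right)\right) 486 = \left(356 - - 117 \left(1 - -91\right)\right) 486 = \left(356 - - 117 \left(1 + 91\right)\right) 486 = \left(356 - \left(-117\right) 92\right) 486 = \left(356 + 10764\right) 486 = 11120 \cdot 486 = 5404320$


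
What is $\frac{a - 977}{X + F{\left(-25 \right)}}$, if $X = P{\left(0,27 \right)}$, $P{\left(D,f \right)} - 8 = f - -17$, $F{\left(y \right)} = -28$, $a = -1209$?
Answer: $- \frac{1093}{12} \approx -91.083$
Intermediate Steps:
$P{\left(D,f \right)} = 25 + f$ ($P{\left(D,f \right)} = 8 + \left(f - -17\right) = 8 + \left(f + \left(-3 + 20\right)\right) = 8 + \left(f + 17\right) = 8 + \left(17 + f\right) = 25 + f$)
$X = 52$ ($X = 25 + 27 = 52$)
$\frac{a - 977}{X + F{\left(-25 \right)}} = \frac{-1209 - 977}{52 - 28} = - \frac{2186}{24} = \left(-2186\right) \frac{1}{24} = - \frac{1093}{12}$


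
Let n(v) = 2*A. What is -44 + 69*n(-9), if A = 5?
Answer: 646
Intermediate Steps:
n(v) = 10 (n(v) = 2*5 = 10)
-44 + 69*n(-9) = -44 + 69*10 = -44 + 690 = 646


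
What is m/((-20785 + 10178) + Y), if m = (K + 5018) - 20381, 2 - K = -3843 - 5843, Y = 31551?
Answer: -5675/20944 ≈ -0.27096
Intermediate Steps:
K = 9688 (K = 2 - (-3843 - 5843) = 2 - 1*(-9686) = 2 + 9686 = 9688)
m = -5675 (m = (9688 + 5018) - 20381 = 14706 - 20381 = -5675)
m/((-20785 + 10178) + Y) = -5675/((-20785 + 10178) + 31551) = -5675/(-10607 + 31551) = -5675/20944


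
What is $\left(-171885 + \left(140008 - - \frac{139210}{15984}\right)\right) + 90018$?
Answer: $\frac{464732477}{7992} \approx 58150.0$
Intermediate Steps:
$\left(-171885 + \left(140008 - - \frac{139210}{15984}\right)\right) + 90018 = \left(-171885 + \left(140008 - \left(-139210\right) \frac{1}{15984}\right)\right) + 90018 = \left(-171885 + \left(140008 - - \frac{69605}{7992}\right)\right) + 90018 = \left(-171885 + \left(140008 + \frac{69605}{7992}\right)\right) + 90018 = \left(-171885 + \frac{1119013541}{7992}\right) + 90018 = - \frac{254691379}{7992} + 90018 = \frac{464732477}{7992}$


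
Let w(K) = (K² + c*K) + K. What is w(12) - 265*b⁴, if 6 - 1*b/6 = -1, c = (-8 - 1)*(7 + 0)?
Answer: -824600040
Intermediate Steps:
c = -63 (c = -9*7 = -63)
w(K) = K² - 62*K (w(K) = (K² - 63*K) + K = K² - 62*K)
b = 42 (b = 36 - 6*(-1) = 36 + 6 = 42)
w(12) - 265*b⁴ = 12*(-62 + 12) - 265*42⁴ = 12*(-50) - 265*3111696 = -600 - 824599440 = -824600040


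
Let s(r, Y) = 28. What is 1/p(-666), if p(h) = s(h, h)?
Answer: 1/28 ≈ 0.035714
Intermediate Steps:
p(h) = 28
1/p(-666) = 1/28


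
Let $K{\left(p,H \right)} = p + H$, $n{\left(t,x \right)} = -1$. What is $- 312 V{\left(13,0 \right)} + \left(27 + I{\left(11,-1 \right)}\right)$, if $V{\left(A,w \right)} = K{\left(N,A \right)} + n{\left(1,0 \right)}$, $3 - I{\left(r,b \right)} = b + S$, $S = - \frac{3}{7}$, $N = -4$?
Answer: $- \frac{17252}{7} \approx -2464.6$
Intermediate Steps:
$S = - \frac{3}{7}$ ($S = \left(-3\right) \frac{1}{7} = - \frac{3}{7} \approx -0.42857$)
$K{\left(p,H \right)} = H + p$
$I{\left(r,b \right)} = \frac{24}{7} - b$ ($I{\left(r,b \right)} = 3 - \left(b - \frac{3}{7}\right) = 3 - \left(- \frac{3}{7} + b\right) = \frac{24}{7} - b$)
$V{\left(A,w \right)} = -5 + A$ ($V{\left(A,w \right)} = \left(A - 4\right) - 1 = \left(-4 + A\right) - 1 = -5 + A$)
$- 312 V{\left(13,0 \right)} + \left(27 + I{\left(11,-1 \right)}\right) = - 312 \left(-5 + 13\right) + \left(27 + \left(\frac{24}{7} - -1\right)\right) = \left(-312\right) 8 + \left(27 + \left(\frac{24}{7} + 1\right)\right) = -2496 + \left(27 + \frac{31}{7}\right) = -2496 + \frac{220}{7} = - \frac{17252}{7}$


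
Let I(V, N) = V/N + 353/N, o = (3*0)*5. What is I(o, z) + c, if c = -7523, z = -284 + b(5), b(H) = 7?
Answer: -2084224/277 ≈ -7524.3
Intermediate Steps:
z = -277 (z = -284 + 7 = -277)
o = 0 (o = 0*5 = 0)
I(V, N) = 353/N + V/N
I(o, z) + c = (353 + 0)/(-277) - 7523 = -1/277*353 - 7523 = -353/277 - 7523 = -2084224/277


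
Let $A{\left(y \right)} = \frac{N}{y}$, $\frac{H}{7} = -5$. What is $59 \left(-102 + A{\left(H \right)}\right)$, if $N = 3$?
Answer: $- \frac{210807}{35} \approx -6023.1$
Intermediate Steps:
$H = -35$ ($H = 7 \left(-5\right) = -35$)
$A{\left(y \right)} = \frac{3}{y}$
$59 \left(-102 + A{\left(H \right)}\right) = 59 \left(-102 + \frac{3}{-35}\right) = 59 \left(-102 + 3 \left(- \frac{1}{35}\right)\right) = 59 \left(-102 - \frac{3}{35}\right) = 59 \left(- \frac{3573}{35}\right) = - \frac{210807}{35}$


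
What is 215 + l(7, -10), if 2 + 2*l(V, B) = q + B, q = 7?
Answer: 425/2 ≈ 212.50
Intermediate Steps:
l(V, B) = 5/2 + B/2 (l(V, B) = -1 + (7 + B)/2 = -1 + (7/2 + B/2) = 5/2 + B/2)
215 + l(7, -10) = 215 + (5/2 + (½)*(-10)) = 215 + (5/2 - 5) = 215 - 5/2 = 425/2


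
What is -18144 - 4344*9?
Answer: -57240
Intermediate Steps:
-18144 - 4344*9 = -18144 - 39096 = -57240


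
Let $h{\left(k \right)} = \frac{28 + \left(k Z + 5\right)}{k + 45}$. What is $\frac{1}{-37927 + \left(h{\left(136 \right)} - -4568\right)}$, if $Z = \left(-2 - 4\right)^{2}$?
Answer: $- \frac{181}{6033050} \approx -3.0001 \cdot 10^{-5}$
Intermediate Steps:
$Z = 36$ ($Z = \left(-6\right)^{2} = 36$)
$h{\left(k \right)} = \frac{33 + 36 k}{45 + k}$ ($h{\left(k \right)} = \frac{28 + \left(k 36 + 5\right)}{k + 45} = \frac{28 + \left(36 k + 5\right)}{45 + k} = \frac{28 + \left(5 + 36 k\right)}{45 + k} = \frac{33 + 36 k}{45 + k}$)
$\frac{1}{-37927 + \left(h{\left(136 \right)} - -4568\right)} = \frac{1}{-37927 + \left(\frac{3 \left(11 + 12 \cdot 136\right)}{45 + 136} - -4568\right)} = \frac{1}{-37927 + \left(\frac{3 \left(11 + 1632\right)}{181} + 4568\right)} = \frac{1}{-37927 + \left(3 \cdot \frac{1}{181} \cdot 1643 + 4568\right)} = \frac{1}{-37927 + \left(\frac{4929}{181} + 4568\right)} = \frac{1}{-37927 + \frac{831737}{181}} = \frac{1}{- \frac{6033050}{181}} = - \frac{181}{6033050}$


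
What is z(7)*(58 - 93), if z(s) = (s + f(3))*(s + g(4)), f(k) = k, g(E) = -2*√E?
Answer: -1050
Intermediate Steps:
z(s) = (-4 + s)*(3 + s) (z(s) = (s + 3)*(s - 2*√4) = (3 + s)*(s - 2*2) = (3 + s)*(s - 4) = (3 + s)*(-4 + s) = (-4 + s)*(3 + s))
z(7)*(58 - 93) = (-12 + 7² - 1*7)*(58 - 93) = (-12 + 49 - 7)*(-35) = 30*(-35) = -1050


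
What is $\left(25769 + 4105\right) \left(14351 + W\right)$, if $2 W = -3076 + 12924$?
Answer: $575821350$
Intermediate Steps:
$W = 4924$ ($W = \frac{-3076 + 12924}{2} = \frac{1}{2} \cdot 9848 = 4924$)
$\left(25769 + 4105\right) \left(14351 + W\right) = \left(25769 + 4105\right) \left(14351 + 4924\right) = 29874 \cdot 19275 = 575821350$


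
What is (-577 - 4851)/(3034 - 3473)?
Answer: 5428/439 ≈ 12.364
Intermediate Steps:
(-577 - 4851)/(3034 - 3473) = -5428/(-439) = -5428*(-1/439) = 5428/439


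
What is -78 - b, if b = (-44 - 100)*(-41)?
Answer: -5982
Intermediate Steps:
b = 5904 (b = -144*(-41) = 5904)
-78 - b = -78 - 1*5904 = -78 - 5904 = -5982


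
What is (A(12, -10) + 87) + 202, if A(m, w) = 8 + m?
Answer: 309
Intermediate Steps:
(A(12, -10) + 87) + 202 = ((8 + 12) + 87) + 202 = (20 + 87) + 202 = 107 + 202 = 309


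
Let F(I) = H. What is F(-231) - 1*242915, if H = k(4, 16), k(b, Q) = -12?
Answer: -242927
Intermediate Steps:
H = -12
F(I) = -12
F(-231) - 1*242915 = -12 - 1*242915 = -12 - 242915 = -242927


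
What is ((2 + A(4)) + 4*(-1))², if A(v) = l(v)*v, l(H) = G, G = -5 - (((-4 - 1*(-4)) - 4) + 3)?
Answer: 324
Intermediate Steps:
G = -4 (G = -5 - (((-4 + 4) - 4) + 3) = -5 - ((0 - 4) + 3) = -5 - (-4 + 3) = -5 - 1*(-1) = -5 + 1 = -4)
l(H) = -4
A(v) = -4*v
((2 + A(4)) + 4*(-1))² = ((2 - 4*4) + 4*(-1))² = ((2 - 16) - 4)² = (-14 - 4)² = (-18)² = 324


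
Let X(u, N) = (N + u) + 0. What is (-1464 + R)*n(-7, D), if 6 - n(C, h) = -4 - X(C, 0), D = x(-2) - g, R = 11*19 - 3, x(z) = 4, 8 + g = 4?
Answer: -3774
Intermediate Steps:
g = -4 (g = -8 + 4 = -4)
X(u, N) = N + u
R = 206 (R = 209 - 3 = 206)
D = 8 (D = 4 - 1*(-4) = 4 + 4 = 8)
n(C, h) = 10 + C (n(C, h) = 6 - (-4 - (0 + C)) = 6 - (-4 - C) = 6 + (4 + C) = 10 + C)
(-1464 + R)*n(-7, D) = (-1464 + 206)*(10 - 7) = -1258*3 = -3774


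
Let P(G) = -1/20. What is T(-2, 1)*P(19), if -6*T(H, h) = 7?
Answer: 7/120 ≈ 0.058333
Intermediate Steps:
T(H, h) = -7/6 (T(H, h) = -⅙*7 = -7/6)
P(G) = -1/20 (P(G) = -1*1/20 = -1/20)
T(-2, 1)*P(19) = -7/6*(-1/20) = 7/120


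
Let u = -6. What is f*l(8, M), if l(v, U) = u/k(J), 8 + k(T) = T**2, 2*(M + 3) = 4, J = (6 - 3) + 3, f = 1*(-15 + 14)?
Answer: 3/14 ≈ 0.21429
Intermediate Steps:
f = -1 (f = 1*(-1) = -1)
J = 6 (J = 3 + 3 = 6)
M = -1 (M = -3 + (1/2)*4 = -3 + 2 = -1)
k(T) = -8 + T**2
l(v, U) = -3/14 (l(v, U) = -6/(-8 + 6**2) = -6/(-8 + 36) = -6/28 = -6*1/28 = -3/14)
f*l(8, M) = -1*(-3/14) = 3/14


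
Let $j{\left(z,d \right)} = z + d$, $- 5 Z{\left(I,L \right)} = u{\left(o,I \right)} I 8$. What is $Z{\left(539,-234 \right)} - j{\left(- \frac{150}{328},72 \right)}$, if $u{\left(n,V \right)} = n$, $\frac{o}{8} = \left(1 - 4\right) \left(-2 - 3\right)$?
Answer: $- \frac{16983765}{164} \approx -1.0356 \cdot 10^{5}$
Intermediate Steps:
$o = 120$ ($o = 8 \left(1 - 4\right) \left(-2 - 3\right) = 8 \left(\left(-3\right) \left(-5\right)\right) = 8 \cdot 15 = 120$)
$Z{\left(I,L \right)} = - 192 I$ ($Z{\left(I,L \right)} = - \frac{120 I 8}{5} = - \frac{960 I}{5} = - 192 I$)
$j{\left(z,d \right)} = d + z$
$Z{\left(539,-234 \right)} - j{\left(- \frac{150}{328},72 \right)} = \left(-192\right) 539 - \left(72 - \frac{150}{328}\right) = -103488 - \left(72 - \frac{75}{164}\right) = -103488 - \frac{11733}{164} = - \frac{16983765}{164}$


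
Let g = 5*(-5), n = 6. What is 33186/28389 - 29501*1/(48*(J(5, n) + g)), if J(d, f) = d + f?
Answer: 286601627/6359136 ≈ 45.069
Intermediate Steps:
g = -25
33186/28389 - 29501*1/(48*(J(5, n) + g)) = 33186/28389 - 29501*1/(48*((5 + 6) - 25)) = 33186*(1/28389) - 29501*1/(48*(11 - 25)) = 11062/9463 - 29501/(48*(-14)) = 11062/9463 - 29501/(-672) = 11062/9463 - 29501*(-1/672) = 11062/9463 + 29501/672 = 286601627/6359136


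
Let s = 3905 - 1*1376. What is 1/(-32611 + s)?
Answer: -1/30082 ≈ -3.3242e-5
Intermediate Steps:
s = 2529 (s = 3905 - 1376 = 2529)
1/(-32611 + s) = 1/(-32611 + 2529) = 1/(-30082) = -1/30082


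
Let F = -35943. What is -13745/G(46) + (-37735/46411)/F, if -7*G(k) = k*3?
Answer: 53500370862875/76734926358 ≈ 697.21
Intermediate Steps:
G(k) = -3*k/7 (G(k) = -k*3/7 = -3*k/7)
-13745/G(46) + (-37735/46411)/F = -13745/((-3/7*46)) - 37735/46411/(-35943) = -13745/(-138/7) - 37735*1/46411*(-1/35943) = -13745*(-7/138) - 37735/46411*(-1/35943) = 96215/138 + 37735/1668150573 = 53500370862875/76734926358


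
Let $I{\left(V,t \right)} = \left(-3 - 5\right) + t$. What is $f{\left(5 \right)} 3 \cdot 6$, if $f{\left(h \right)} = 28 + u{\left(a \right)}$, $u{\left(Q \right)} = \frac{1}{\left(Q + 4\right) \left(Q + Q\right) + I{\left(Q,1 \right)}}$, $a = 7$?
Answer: $\frac{24702}{49} \approx 504.12$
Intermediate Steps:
$I{\left(V,t \right)} = -8 + t$
$u{\left(Q \right)} = \frac{1}{-7 + 2 Q \left(4 + Q\right)}$ ($u{\left(Q \right)} = \frac{1}{\left(Q + 4\right) \left(Q + Q\right) + \left(-8 + 1\right)} = \frac{1}{\left(4 + Q\right) 2 Q - 7} = \frac{1}{2 Q \left(4 + Q\right) - 7} = \frac{1}{-7 + 2 Q \left(4 + Q\right)}$)
$f{\left(h \right)} = \frac{4117}{147}$ ($f{\left(h \right)} = 28 + \frac{1}{-7 + 2 \cdot 7^{2} + 8 \cdot 7} = 28 + \frac{1}{-7 + 2 \cdot 49 + 56} = 28 + \frac{1}{-7 + 98 + 56} = 28 + \frac{1}{147} = \frac{4117}{147}$)
$f{\left(5 \right)} 3 \cdot 6 = \frac{4117 \cdot 3 \cdot 6}{147} = \frac{4117}{147} \cdot 18 = \frac{24702}{49}$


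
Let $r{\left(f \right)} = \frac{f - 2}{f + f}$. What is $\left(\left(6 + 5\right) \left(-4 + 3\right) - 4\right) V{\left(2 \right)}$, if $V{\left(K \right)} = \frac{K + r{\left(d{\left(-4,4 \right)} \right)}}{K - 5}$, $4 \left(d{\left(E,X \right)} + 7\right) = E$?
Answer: $\frac{105}{8} \approx 13.125$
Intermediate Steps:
$d{\left(E,X \right)} = -7 + \frac{E}{4}$
$r{\left(f \right)} = \frac{-2 + f}{2 f}$
$V{\left(K \right)} = \frac{\frac{5}{8} + K}{-5 + K}$ ($V{\left(K \right)} = \frac{K + \frac{-2 + \left(-7 + \frac{1}{4} \left(-4\right)\right)}{2 \left(-7 + \frac{1}{4} \left(-4\right)\right)}}{K - 5} = \frac{K + \frac{-2 - 8}{2 \left(-7 - 1\right)}}{-5 + K} = \frac{K + \frac{-2 - 8}{2 \left(-8\right)}}{-5 + K} = \frac{K + \frac{1}{2} \left(- \frac{1}{8}\right) \left(-10\right)}{-5 + K} = \frac{K + \frac{5}{8}}{-5 + K} = \frac{\frac{5}{8} + K}{-5 + K}$)
$\left(\left(6 + 5\right) \left(-4 + 3\right) - 4\right) V{\left(2 \right)} = \left(\left(6 + 5\right) \left(-4 + 3\right) - 4\right) \frac{\frac{5}{8} + 2}{-5 + 2} = \left(11 \left(-1\right) - 4\right) \frac{1}{-3} \cdot \frac{21}{8} = \left(-11 - 4\right) \left(\left(- \frac{1}{3}\right) \frac{21}{8}\right) = \left(-15\right) \left(- \frac{7}{8}\right) = \frac{105}{8}$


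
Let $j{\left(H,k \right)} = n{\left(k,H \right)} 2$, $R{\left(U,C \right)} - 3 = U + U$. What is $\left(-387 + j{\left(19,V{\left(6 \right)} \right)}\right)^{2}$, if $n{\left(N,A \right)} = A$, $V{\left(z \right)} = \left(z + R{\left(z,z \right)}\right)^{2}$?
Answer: $121801$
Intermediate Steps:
$R{\left(U,C \right)} = 3 + 2 U$ ($R{\left(U,C \right)} = 3 + \left(U + U\right) = 3 + 2 U$)
$V{\left(z \right)} = \left(3 + 3 z\right)^{2}$ ($V{\left(z \right)} = \left(z + \left(3 + 2 z\right)\right)^{2} = \left(3 + 3 z\right)^{2}$)
$j{\left(H,k \right)} = 2 H$ ($j{\left(H,k \right)} = H 2 = 2 H$)
$\left(-387 + j{\left(19,V{\left(6 \right)} \right)}\right)^{2} = \left(-387 + 2 \cdot 19\right)^{2} = \left(-387 + 38\right)^{2} = \left(-349\right)^{2} = 121801$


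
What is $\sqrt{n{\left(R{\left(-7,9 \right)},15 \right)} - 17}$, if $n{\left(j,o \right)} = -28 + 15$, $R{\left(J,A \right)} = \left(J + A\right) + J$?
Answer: $i \sqrt{30} \approx 5.4772 i$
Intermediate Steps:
$R{\left(J,A \right)} = A + 2 J$ ($R{\left(J,A \right)} = \left(A + J\right) + J = A + 2 J$)
$n{\left(j,o \right)} = -13$
$\sqrt{n{\left(R{\left(-7,9 \right)},15 \right)} - 17} = \sqrt{-13 - 17} = \sqrt{-30} = i \sqrt{30}$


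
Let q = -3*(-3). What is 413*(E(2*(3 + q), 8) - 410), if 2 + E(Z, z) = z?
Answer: -166852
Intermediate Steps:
q = 9
E(Z, z) = -2 + z
413*(E(2*(3 + q), 8) - 410) = 413*((-2 + 8) - 410) = 413*(6 - 410) = 413*(-404) = -166852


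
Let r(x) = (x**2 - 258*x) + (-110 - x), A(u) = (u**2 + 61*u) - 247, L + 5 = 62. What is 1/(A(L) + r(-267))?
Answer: 1/146811 ≈ 6.8115e-6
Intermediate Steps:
L = 57 (L = -5 + 62 = 57)
A(u) = -247 + u**2 + 61*u
r(x) = -110 + x**2 - 259*x
1/(A(L) + r(-267)) = 1/((-247 + 57**2 + 61*57) + (-110 + (-267)**2 - 259*(-267))) = 1/((-247 + 3249 + 3477) + (-110 + 71289 + 69153)) = 1/(6479 + 140332) = 1/146811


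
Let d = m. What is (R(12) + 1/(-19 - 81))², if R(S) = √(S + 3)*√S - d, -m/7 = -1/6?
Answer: 16324609/90000 - 353*√5/25 ≈ 149.81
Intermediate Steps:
m = 7/6 (m = -(-7)/6 = -7*(-⅙) = 7/6 ≈ 1.1667)
d = 7/6 ≈ 1.1667
R(S) = -7/6 + √S*√(3 + S) (R(S) = √(S + 3)*√S - 1*7/6 = √(3 + S)*√S - 7/6 = √S*√(3 + S) - 7/6 = -7/6 + √S*√(3 + S))
(R(12) + 1/(-19 - 81))² = ((-7/6 + √12*√(3 + 12)) + 1/(-19 - 81))² = ((-7/6 + (2*√3)*√15) + 1/(-100))² = ((-7/6 + 6*√5) - 1/100)² = (-353/300 + 6*√5)²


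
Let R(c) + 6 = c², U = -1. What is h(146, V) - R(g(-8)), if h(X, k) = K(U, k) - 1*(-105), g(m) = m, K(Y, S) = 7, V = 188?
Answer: 54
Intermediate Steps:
R(c) = -6 + c²
h(X, k) = 112 (h(X, k) = 7 - 1*(-105) = 7 + 105 = 112)
h(146, V) - R(g(-8)) = 112 - (-6 + (-8)²) = 112 - (-6 + 64) = 112 - 1*58 = 112 - 58 = 54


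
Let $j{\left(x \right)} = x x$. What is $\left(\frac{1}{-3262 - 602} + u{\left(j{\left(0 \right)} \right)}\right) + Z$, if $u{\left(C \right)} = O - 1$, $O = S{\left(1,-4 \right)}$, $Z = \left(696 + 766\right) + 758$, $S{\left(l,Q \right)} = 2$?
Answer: $\frac{8581943}{3864} \approx 2221.0$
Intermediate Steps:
$Z = 2220$ ($Z = 1462 + 758 = 2220$)
$O = 2$
$j{\left(x \right)} = x^{2}$
$u{\left(C \right)} = 1$ ($u{\left(C \right)} = 2 - 1 = 1$)
$\left(\frac{1}{-3262 - 602} + u{\left(j{\left(0 \right)} \right)}\right) + Z = \left(\frac{1}{-3262 - 602} + 1\right) + 2220 = \left(\frac{1}{-3864} + 1\right) + 2220 = \left(- \frac{1}{3864} + 1\right) + 2220 = \frac{3863}{3864} + 2220 = \frac{8581943}{3864}$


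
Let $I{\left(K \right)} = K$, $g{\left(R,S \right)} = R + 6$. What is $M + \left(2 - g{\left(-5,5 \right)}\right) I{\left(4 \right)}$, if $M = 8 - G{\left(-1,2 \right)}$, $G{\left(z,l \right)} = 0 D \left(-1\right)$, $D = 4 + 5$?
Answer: $12$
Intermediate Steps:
$g{\left(R,S \right)} = 6 + R$
$D = 9$
$G{\left(z,l \right)} = 0$ ($G{\left(z,l \right)} = 0 \cdot 9 \left(-1\right) = 0 \left(-1\right) = 0$)
$M = 8$ ($M = 8 - 0 = 8 + 0 = 8$)
$M + \left(2 - g{\left(-5,5 \right)}\right) I{\left(4 \right)} = 8 + \left(2 - \left(6 - 5\right)\right) 4 = 8 + \left(2 - 1\right) 4 = 8 + 1 \cdot 4 = 8 + 4 = 12$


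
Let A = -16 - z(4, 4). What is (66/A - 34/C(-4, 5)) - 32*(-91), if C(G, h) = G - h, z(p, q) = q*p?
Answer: 419575/144 ≈ 2913.7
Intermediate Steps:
z(p, q) = p*q
A = -32 (A = -16 - 4*4 = -16 - 1*16 = -16 - 16 = -32)
(66/A - 34/C(-4, 5)) - 32*(-91) = (66/(-32) - 34/(-4 - 1*5)) - 32*(-91) = (66*(-1/32) - 34/(-4 - 5)) + 2912 = (-33/16 - 34/(-9)) + 2912 = (-33/16 - 34*(-⅑)) + 2912 = (-33/16 + 34/9) + 2912 = 247/144 + 2912 = 419575/144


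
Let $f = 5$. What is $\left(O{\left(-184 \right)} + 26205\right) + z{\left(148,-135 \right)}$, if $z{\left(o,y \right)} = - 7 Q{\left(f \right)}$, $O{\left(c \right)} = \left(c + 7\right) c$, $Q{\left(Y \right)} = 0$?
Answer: $58773$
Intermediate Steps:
$O{\left(c \right)} = c \left(7 + c\right)$ ($O{\left(c \right)} = \left(7 + c\right) c = c \left(7 + c\right)$)
$z{\left(o,y \right)} = 0$ ($z{\left(o,y \right)} = \left(-7\right) 0 = 0$)
$\left(O{\left(-184 \right)} + 26205\right) + z{\left(148,-135 \right)} = \left(- 184 \left(7 - 184\right) + 26205\right) + 0 = \left(\left(-184\right) \left(-177\right) + 26205\right) + 0 = \left(32568 + 26205\right) + 0 = 58773 + 0 = 58773$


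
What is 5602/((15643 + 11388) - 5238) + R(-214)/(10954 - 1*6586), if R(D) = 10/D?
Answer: 2618131387/10185525168 ≈ 0.25704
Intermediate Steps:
5602/((15643 + 11388) - 5238) + R(-214)/(10954 - 1*6586) = 5602/((15643 + 11388) - 5238) + (10/(-214))/(10954 - 1*6586) = 5602/(27031 - 5238) + (10*(-1/214))/(10954 - 6586) = 5602/21793 - 5/107/4368 = 5602*(1/21793) - 5/107*1/4368 = 5602/21793 - 5/467376 = 2618131387/10185525168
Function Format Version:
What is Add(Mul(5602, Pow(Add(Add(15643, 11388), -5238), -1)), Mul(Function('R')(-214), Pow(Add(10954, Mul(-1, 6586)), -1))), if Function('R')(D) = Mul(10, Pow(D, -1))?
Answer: Rational(2618131387, 10185525168) ≈ 0.25704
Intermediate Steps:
Add(Mul(5602, Pow(Add(Add(15643, 11388), -5238), -1)), Mul(Function('R')(-214), Pow(Add(10954, Mul(-1, 6586)), -1))) = Add(Mul(5602, Pow(Add(Add(15643, 11388), -5238), -1)), Mul(Mul(10, Pow(-214, -1)), Pow(Add(10954, Mul(-1, 6586)), -1))) = Add(Mul(5602, Pow(Add(27031, -5238), -1)), Mul(Mul(10, Rational(-1, 214)), Pow(Add(10954, -6586), -1))) = Add(Mul(5602, Pow(21793, -1)), Mul(Rational(-5, 107), Pow(4368, -1))) = Add(Mul(5602, Rational(1, 21793)), Mul(Rational(-5, 107), Rational(1, 4368))) = Add(Rational(5602, 21793), Rational(-5, 467376)) = Rational(2618131387, 10185525168)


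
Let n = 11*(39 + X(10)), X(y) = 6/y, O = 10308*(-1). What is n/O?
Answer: -363/8590 ≈ -0.042258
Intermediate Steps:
O = -10308
n = 2178/5 (n = 11*(39 + 6/10) = 11*(39 + 6*(1/10)) = 11*(39 + 3/5) = 11*(198/5) = 2178/5 ≈ 435.60)
n/O = (2178/5)/(-10308) = (2178/5)*(-1/10308) = -363/8590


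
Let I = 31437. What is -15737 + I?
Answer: 15700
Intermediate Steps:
-15737 + I = -15737 + 31437 = 15700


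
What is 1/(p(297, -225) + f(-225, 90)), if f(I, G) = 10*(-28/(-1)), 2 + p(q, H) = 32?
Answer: 1/310 ≈ 0.0032258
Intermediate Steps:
p(q, H) = 30 (p(q, H) = -2 + 32 = 30)
f(I, G) = 280 (f(I, G) = 10*(-28*(-1)) = 10*28 = 280)
1/(p(297, -225) + f(-225, 90)) = 1/(30 + 280) = 1/310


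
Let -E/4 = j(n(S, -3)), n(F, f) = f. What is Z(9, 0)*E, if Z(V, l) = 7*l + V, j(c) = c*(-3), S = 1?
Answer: -324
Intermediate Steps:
j(c) = -3*c
Z(V, l) = V + 7*l
E = -36 (E = -(-12)*(-3) = -4*9 = -36)
Z(9, 0)*E = (9 + 7*0)*(-36) = (9 + 0)*(-36) = 9*(-36) = -324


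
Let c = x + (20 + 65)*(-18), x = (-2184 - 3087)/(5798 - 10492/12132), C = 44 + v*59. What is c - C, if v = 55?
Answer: -84747071252/17582711 ≈ -4819.9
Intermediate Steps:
C = 3289 (C = 44 + 55*59 = 44 + 3245 = 3289)
x = -15986943/17582711 (x = -5271/(5798 - 10492*1/12132) = -5271/(5798 - 2623/3033) = -5271/17582711/3033 = -5271*3033/17582711 = -15986943/17582711 ≈ -0.90924)
c = -26917534773/17582711 (c = -15986943/17582711 + (20 + 65)*(-18) = -15986943/17582711 + 85*(-18) = -15986943/17582711 - 1530 = -26917534773/17582711 ≈ -1530.9)
c - C = -26917534773/17582711 - 1*3289 = -26917534773/17582711 - 3289 = -84747071252/17582711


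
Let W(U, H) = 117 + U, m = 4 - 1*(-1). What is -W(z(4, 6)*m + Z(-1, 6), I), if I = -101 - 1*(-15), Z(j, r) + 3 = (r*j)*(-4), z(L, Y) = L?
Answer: -158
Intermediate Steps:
Z(j, r) = -3 - 4*j*r (Z(j, r) = -3 + (r*j)*(-4) = -3 + (j*r)*(-4) = -3 - 4*j*r)
I = -86 (I = -101 + 15 = -86)
m = 5 (m = 4 + 1 = 5)
-W(z(4, 6)*m + Z(-1, 6), I) = -(117 + (4*5 + (-3 - 4*(-1)*6))) = -(117 + (20 + (-3 + 24))) = -(117 + (20 + 21)) = -(117 + 41) = -1*158 = -158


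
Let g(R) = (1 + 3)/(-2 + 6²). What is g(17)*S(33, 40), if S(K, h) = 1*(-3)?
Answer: -6/17 ≈ -0.35294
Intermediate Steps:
S(K, h) = -3
g(R) = 2/17 (g(R) = 4/(-2 + 36) = 4/34 = 4*(1/34) = 2/17)
g(17)*S(33, 40) = (2/17)*(-3) = -6/17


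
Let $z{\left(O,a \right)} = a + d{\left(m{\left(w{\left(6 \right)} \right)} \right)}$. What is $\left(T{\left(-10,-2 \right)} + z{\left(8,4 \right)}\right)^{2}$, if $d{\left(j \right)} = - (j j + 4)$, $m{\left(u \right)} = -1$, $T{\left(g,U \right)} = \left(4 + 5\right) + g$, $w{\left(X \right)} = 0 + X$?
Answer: $4$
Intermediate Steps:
$w{\left(X \right)} = X$
$T{\left(g,U \right)} = 9 + g$
$d{\left(j \right)} = -4 - j^{2}$ ($d{\left(j \right)} = - (j^{2} + 4) = - (4 + j^{2}) = -4 - j^{2}$)
$z{\left(O,a \right)} = -5 + a$ ($z{\left(O,a \right)} = a - 5 = -5 + a$)
$\left(T{\left(-10,-2 \right)} + z{\left(8,4 \right)}\right)^{2} = \left(\left(9 - 10\right) + \left(-5 + 4\right)\right)^{2} = \left(-1 - 1\right)^{2} = \left(-2\right)^{2} = 4$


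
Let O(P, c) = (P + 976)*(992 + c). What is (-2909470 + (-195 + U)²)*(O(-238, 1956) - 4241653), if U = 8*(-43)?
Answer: 5410824583521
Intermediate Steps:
O(P, c) = (976 + P)*(992 + c)
U = -344
(-2909470 + (-195 + U)²)*(O(-238, 1956) - 4241653) = (-2909470 + (-195 - 344)²)*((968192 + 976*1956 + 992*(-238) - 238*1956) - 4241653) = (-2909470 + (-539)²)*((968192 + 1909056 - 236096 - 465528) - 4241653) = (-2909470 + 290521)*(2175624 - 4241653) = -2618949*(-2066029) = 5410824583521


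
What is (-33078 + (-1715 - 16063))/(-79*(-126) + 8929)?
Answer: -50856/18883 ≈ -2.6932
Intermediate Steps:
(-33078 + (-1715 - 16063))/(-79*(-126) + 8929) = (-33078 - 17778)/(9954 + 8929) = -50856/18883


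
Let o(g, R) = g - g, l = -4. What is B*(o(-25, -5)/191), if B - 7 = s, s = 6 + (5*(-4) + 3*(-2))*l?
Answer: 0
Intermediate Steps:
o(g, R) = 0
s = 110 (s = 6 + (5*(-4) + 3*(-2))*(-4) = 6 + (-20 - 6)*(-4) = 6 - 26*(-4) = 6 + 104 = 110)
B = 117 (B = 7 + 110 = 117)
B*(o(-25, -5)/191) = 117*(0/191) = 117*(0*(1/191)) = 117*0 = 0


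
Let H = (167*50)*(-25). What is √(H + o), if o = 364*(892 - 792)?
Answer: 15*I*√766 ≈ 415.15*I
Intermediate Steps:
o = 36400 (o = 364*100 = 36400)
H = -208750 (H = 8350*(-25) = -208750)
√(H + o) = √(-208750 + 36400) = √(-172350) = 15*I*√766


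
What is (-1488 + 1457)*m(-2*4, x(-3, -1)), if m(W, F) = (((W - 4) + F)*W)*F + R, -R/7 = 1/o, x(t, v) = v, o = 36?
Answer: 116281/36 ≈ 3230.0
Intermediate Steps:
R = -7/36 ≈ -0.19444
m(W, F) = -7/36 + F*W*(-4 + F + W) (m(W, F) = (((W - 4) + F)*W)*F - 7/36 = (((-4 + W) + F)*W)*F - 7/36 = ((-4 + F + W)*W)*F - 7/36 = (W*(-4 + F + W))*F - 7/36 = F*W*(-4 + F + W) - 7/36 = -7/36 + F*W*(-4 + F + W))
(-1488 + 1457)*m(-2*4, x(-3, -1)) = (-1488 + 1457)*(-7/36 - (-2*4)**2 - 2*4*(-1)**2 - 4*(-1)*(-2*4)) = -31*(-7/36 - 1*(-8)**2 - 8*1 - 4*(-1)*(-8)) = -31*(-7/36 - 1*64 - 8 - 32) = -31*(-7/36 - 64 - 8 - 32) = -31*(-3751/36) = 116281/36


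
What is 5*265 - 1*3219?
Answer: -1894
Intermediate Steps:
5*265 - 1*3219 = 1325 - 3219 = -1894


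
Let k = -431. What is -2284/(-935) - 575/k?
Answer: 1522029/402985 ≈ 3.7769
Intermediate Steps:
-2284/(-935) - 575/k = -2284/(-935) - 575/(-431) = -2284*(-1/935) - 575*(-1/431) = 2284/935 + 575/431 = 1522029/402985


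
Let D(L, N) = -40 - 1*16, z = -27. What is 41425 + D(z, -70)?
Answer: 41369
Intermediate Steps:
D(L, N) = -56 (D(L, N) = -40 - 16 = -56)
41425 + D(z, -70) = 41425 - 56 = 41369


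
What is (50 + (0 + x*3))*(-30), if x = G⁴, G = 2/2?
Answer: -1590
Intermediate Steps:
G = 1 (G = 2*(½) = 1)
x = 1 (x = 1⁴ = 1)
(50 + (0 + x*3))*(-30) = (50 + (0 + 1*3))*(-30) = (50 + (0 + 3))*(-30) = (50 + 3)*(-30) = 53*(-30) = -1590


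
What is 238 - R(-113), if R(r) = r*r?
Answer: -12531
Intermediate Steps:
R(r) = r²
238 - R(-113) = 238 - 1*(-113)² = 238 - 1*12769 = 238 - 12769 = -12531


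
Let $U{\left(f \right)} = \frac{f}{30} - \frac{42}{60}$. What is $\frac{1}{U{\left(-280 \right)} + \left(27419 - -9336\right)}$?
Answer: $\frac{30}{1102349} \approx 2.7215 \cdot 10^{-5}$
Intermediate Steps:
$U{\left(f \right)} = - \frac{7}{10} + \frac{f}{30}$ ($U{\left(f \right)} = f \frac{1}{30} - \frac{7}{10} = \frac{f}{30} - \frac{7}{10} = - \frac{7}{10} + \frac{f}{30}$)
$\frac{1}{U{\left(-280 \right)} + \left(27419 - -9336\right)} = \frac{1}{\left(- \frac{7}{10} + \frac{1}{30} \left(-280\right)\right) + \left(27419 - -9336\right)} = \frac{1}{\left(- \frac{7}{10} - \frac{28}{3}\right) + \left(27419 + 9336\right)} = \frac{1}{- \frac{301}{30} + 36755} = \frac{1}{\frac{1102349}{30}} = \frac{30}{1102349}$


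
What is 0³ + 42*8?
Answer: 336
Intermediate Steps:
0³ + 42*8 = 0 + 336 = 336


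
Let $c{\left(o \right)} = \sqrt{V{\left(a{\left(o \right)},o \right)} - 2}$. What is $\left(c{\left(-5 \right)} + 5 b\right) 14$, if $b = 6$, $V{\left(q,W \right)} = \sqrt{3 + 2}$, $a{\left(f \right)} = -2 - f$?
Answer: $420 + 14 \sqrt{-2 + \sqrt{5}} \approx 426.8$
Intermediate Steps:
$V{\left(q,W \right)} = \sqrt{5}$
$c{\left(o \right)} = \sqrt{-2 + \sqrt{5}}$ ($c{\left(o \right)} = \sqrt{\sqrt{5} - 2} = \sqrt{-2 + \sqrt{5}}$)
$\left(c{\left(-5 \right)} + 5 b\right) 14 = \left(\sqrt{-2 + \sqrt{5}} + 5 \cdot 6\right) 14 = \left(\sqrt{-2 + \sqrt{5}} + 30\right) 14 = \left(30 + \sqrt{-2 + \sqrt{5}}\right) 14 = 420 + 14 \sqrt{-2 + \sqrt{5}}$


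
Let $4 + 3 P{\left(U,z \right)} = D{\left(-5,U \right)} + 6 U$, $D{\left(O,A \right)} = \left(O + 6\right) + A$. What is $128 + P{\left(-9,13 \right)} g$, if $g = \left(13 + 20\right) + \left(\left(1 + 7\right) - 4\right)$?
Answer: $-686$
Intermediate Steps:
$D{\left(O,A \right)} = 6 + A + O$ ($D{\left(O,A \right)} = \left(6 + O\right) + A = 6 + A + O$)
$P{\left(U,z \right)} = -1 + \frac{7 U}{3}$ ($P{\left(U,z \right)} = - \frac{4}{3} + \frac{\left(6 + U - 5\right) + 6 U}{3} = - \frac{4}{3} + \frac{\left(1 + U\right) + 6 U}{3} = - \frac{4}{3} + \frac{1 + 7 U}{3} = - \frac{4}{3} + \left(\frac{1}{3} + \frac{7 U}{3}\right) = -1 + \frac{7 U}{3}$)
$g = 37$ ($g = 33 + \left(8 - 4\right) = 33 + 4 = 37$)
$128 + P{\left(-9,13 \right)} g = 128 + \left(-1 + \frac{7}{3} \left(-9\right)\right) 37 = 128 + \left(-1 - 21\right) 37 = 128 - 814 = -686$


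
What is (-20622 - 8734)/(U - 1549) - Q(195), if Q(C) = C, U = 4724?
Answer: -648481/3175 ≈ -204.25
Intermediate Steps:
(-20622 - 8734)/(U - 1549) - Q(195) = (-20622 - 8734)/(4724 - 1549) - 1*195 = -29356/3175 - 195 = -648481/3175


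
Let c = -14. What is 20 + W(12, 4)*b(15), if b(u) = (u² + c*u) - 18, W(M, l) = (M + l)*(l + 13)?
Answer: -796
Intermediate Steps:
W(M, l) = (13 + l)*(M + l) (W(M, l) = (M + l)*(13 + l) = (13 + l)*(M + l))
b(u) = -18 + u² - 14*u (b(u) = (u² - 14*u) - 18 = -18 + u² - 14*u)
20 + W(12, 4)*b(15) = 20 + (4² + 13*12 + 13*4 + 12*4)*(-18 + 15² - 14*15) = 20 + (16 + 156 + 52 + 48)*(-18 + 225 - 210) = 20 + 272*(-3) = 20 - 816 = -796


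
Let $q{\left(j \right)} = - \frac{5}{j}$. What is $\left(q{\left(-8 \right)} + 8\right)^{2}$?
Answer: $\frac{4761}{64} \approx 74.391$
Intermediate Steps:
$\left(q{\left(-8 \right)} + 8\right)^{2} = \left(- \frac{5}{-8} + 8\right)^{2} = \left(\left(-5\right) \left(- \frac{1}{8}\right) + 8\right)^{2} = \left(\frac{5}{8} + 8\right)^{2} = \left(\frac{69}{8}\right)^{2} = \frac{4761}{64}$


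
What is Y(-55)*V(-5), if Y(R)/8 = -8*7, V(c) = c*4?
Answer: 8960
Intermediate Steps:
V(c) = 4*c
Y(R) = -448 (Y(R) = 8*(-8*7) = 8*(-56) = -448)
Y(-55)*V(-5) = -1792*(-5) = -448*(-20) = 8960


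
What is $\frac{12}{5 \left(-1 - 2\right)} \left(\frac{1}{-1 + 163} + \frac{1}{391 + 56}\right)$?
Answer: $- \frac{406}{60345} \approx -0.006728$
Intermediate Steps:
$\frac{12}{5 \left(-1 - 2\right)} \left(\frac{1}{-1 + 163} + \frac{1}{391 + 56}\right) = \frac{12}{5 \left(-3\right)} \left(\frac{1}{162} + \frac{1}{447}\right) = \frac{12}{-15} \left(\frac{1}{162} + \frac{1}{447}\right) = 12 \left(- \frac{1}{15}\right) \frac{203}{24138} = \left(- \frac{4}{5}\right) \frac{203}{24138} = - \frac{406}{60345}$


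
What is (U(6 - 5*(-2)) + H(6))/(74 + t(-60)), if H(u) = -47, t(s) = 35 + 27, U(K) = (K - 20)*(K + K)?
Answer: -175/136 ≈ -1.2868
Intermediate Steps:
U(K) = 2*K*(-20 + K) (U(K) = (-20 + K)*(2*K) = 2*K*(-20 + K))
t(s) = 62
(U(6 - 5*(-2)) + H(6))/(74 + t(-60)) = (2*(6 - 5*(-2))*(-20 + (6 - 5*(-2))) - 47)/(74 + 62) = (2*(6 + 10)*(-20 + (6 + 10)) - 47)/136 = (2*16*(-20 + 16) - 47)*(1/136) = (2*16*(-4) - 47)*(1/136) = (-128 - 47)*(1/136) = -175*1/136 = -175/136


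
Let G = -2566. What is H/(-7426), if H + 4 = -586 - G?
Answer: -988/3713 ≈ -0.26609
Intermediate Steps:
H = 1976 (H = -4 + (-586 - 1*(-2566)) = -4 + (-586 + 2566) = -4 + 1980 = 1976)
H/(-7426) = 1976/(-7426) = 1976*(-1/7426) = -988/3713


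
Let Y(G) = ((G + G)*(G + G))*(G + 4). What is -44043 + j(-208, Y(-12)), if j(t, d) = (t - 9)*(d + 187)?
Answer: 915314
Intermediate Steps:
Y(G) = 4*G²*(4 + G) (Y(G) = ((2*G)*(2*G))*(4 + G) = (4*G²)*(4 + G) = 4*G²*(4 + G))
j(t, d) = (-9 + t)*(187 + d)
-44043 + j(-208, Y(-12)) = -44043 + (-1683 - 36*(-12)²*(4 - 12) + 187*(-208) + (4*(-12)²*(4 - 12))*(-208)) = -44043 + (-1683 - 36*144*(-8) - 38896 + (4*144*(-8))*(-208)) = -44043 + (-1683 - 9*(-4608) - 38896 - 4608*(-208)) = -44043 + (-1683 + 41472 - 38896 + 958464) = -44043 + 959357 = 915314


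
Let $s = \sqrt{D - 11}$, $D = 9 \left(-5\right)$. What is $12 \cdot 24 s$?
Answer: $576 i \sqrt{14} \approx 2155.2 i$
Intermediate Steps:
$D = -45$
$s = 2 i \sqrt{14}$ ($s = \sqrt{-45 - 11} = \sqrt{-56} = 2 i \sqrt{14} \approx 7.4833 i$)
$12 \cdot 24 s = 12 \cdot 24 \cdot 2 i \sqrt{14} = 288 \cdot 2 i \sqrt{14} = 576 i \sqrt{14}$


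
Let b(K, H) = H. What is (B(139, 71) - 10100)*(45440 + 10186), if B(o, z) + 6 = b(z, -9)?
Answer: -562656990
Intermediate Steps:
B(o, z) = -15 (B(o, z) = -6 - 9 = -15)
(B(139, 71) - 10100)*(45440 + 10186) = (-15 - 10100)*(45440 + 10186) = -10115*55626 = -562656990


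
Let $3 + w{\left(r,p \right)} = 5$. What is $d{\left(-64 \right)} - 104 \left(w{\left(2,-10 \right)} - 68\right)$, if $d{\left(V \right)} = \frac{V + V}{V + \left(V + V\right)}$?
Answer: $\frac{20594}{3} \approx 6864.7$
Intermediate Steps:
$w{\left(r,p \right)} = 2$ ($w{\left(r,p \right)} = -3 + 5 = 2$)
$d{\left(V \right)} = \frac{2}{3}$ ($d{\left(V \right)} = \frac{2 V}{V + 2 V} = \frac{2 V}{3 V} = 2 V \frac{1}{3 V} = \frac{2}{3}$)
$d{\left(-64 \right)} - 104 \left(w{\left(2,-10 \right)} - 68\right) = \frac{2}{3} - 104 \left(2 - 68\right) = \frac{2}{3} - 104 \left(-66\right) = \frac{2}{3} - -6864 = \frac{2}{3} + 6864 = \frac{20594}{3}$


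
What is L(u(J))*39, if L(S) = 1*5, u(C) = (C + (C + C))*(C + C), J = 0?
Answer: 195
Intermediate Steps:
u(C) = 6*C² (u(C) = (C + 2*C)*(2*C) = (3*C)*(2*C) = 6*C²)
L(S) = 5
L(u(J))*39 = 5*39 = 195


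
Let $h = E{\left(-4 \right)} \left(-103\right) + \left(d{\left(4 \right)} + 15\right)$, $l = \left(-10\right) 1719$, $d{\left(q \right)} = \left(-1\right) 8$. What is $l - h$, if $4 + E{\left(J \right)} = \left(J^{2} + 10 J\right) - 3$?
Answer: $-20390$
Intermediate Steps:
$E{\left(J \right)} = -7 + J^{2} + 10 J$ ($E{\left(J \right)} = -4 - \left(3 - J^{2} - 10 J\right) = -4 + \left(-3 + J^{2} + 10 J\right) = -7 + J^{2} + 10 J$)
$d{\left(q \right)} = -8$
$l = -17190$
$h = 3200$ ($h = \left(-7 + \left(-4\right)^{2} + 10 \left(-4\right)\right) \left(-103\right) + \left(-8 + 15\right) = \left(-7 + 16 - 40\right) \left(-103\right) + 7 = \left(-31\right) \left(-103\right) + 7 = 3193 + 7 = 3200$)
$l - h = -17190 - 3200 = -20390$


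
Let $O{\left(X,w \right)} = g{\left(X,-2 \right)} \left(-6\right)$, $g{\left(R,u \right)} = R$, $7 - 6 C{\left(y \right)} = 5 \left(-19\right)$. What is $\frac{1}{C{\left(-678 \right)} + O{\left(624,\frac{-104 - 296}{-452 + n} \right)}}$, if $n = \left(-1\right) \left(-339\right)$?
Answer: $- \frac{1}{3727} \approx -0.00026831$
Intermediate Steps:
$C{\left(y \right)} = 17$ ($C{\left(y \right)} = \frac{7}{6} - \frac{5 \left(-19\right)}{6} = \frac{7}{6} - - \frac{95}{6} = \frac{7}{6} + \frac{95}{6} = 17$)
$n = 339$
$O{\left(X,w \right)} = - 6 X$ ($O{\left(X,w \right)} = X \left(-6\right) = - 6 X$)
$\frac{1}{C{\left(-678 \right)} + O{\left(624,\frac{-104 - 296}{-452 + n} \right)}} = \frac{1}{17 - 3744} = \frac{1}{-3727} = - \frac{1}{3727}$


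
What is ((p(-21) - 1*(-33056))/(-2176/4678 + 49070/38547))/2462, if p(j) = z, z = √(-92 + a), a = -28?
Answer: 745094082312/44830308107 + 90161433*I*√30/89660616214 ≈ 16.62 + 0.0055078*I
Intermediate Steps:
z = 2*I*√30 (z = √(-92 - 28) = √(-120) = 2*I*√30 ≈ 10.954*I)
p(j) = 2*I*√30
((p(-21) - 1*(-33056))/(-2176/4678 + 49070/38547))/2462 = ((2*I*√30 - 1*(-33056))/(-2176/4678 + 49070/38547))/2462 = ((2*I*√30 + 33056)/(-2176*1/4678 + 49070*(1/38547)))*(1/2462) = ((33056 + 2*I*√30)/(-1088/2339 + 49070/38547))*(1/2462) = ((33056 + 2*I*√30)/(72835594/90161433))*(1/2462) = ((33056 + 2*I*√30)*(90161433/72835594))*(1/2462) = (1490188164624/36417797 + 90161433*I*√30/36417797)*(1/2462) = 745094082312/44830308107 + 90161433*I*√30/89660616214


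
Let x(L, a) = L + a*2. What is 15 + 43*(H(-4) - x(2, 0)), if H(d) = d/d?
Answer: -28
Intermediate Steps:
x(L, a) = L + 2*a
H(d) = 1
15 + 43*(H(-4) - x(2, 0)) = 15 + 43*(1 - (2 + 2*0)) = 15 + 43*(1 - (2 + 0)) = 15 + 43*(1 - 1*2) = 15 + 43*(1 - 2) = 15 + 43*(-1) = 15 - 43 = -28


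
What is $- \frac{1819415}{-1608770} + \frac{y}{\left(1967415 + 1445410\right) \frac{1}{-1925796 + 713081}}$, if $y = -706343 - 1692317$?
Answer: $\frac{37437941776966883}{43923603802} \approx 8.5234 \cdot 10^{5}$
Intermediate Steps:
$y = -2398660$ ($y = -706343 - 1692317 = -2398660$)
$- \frac{1819415}{-1608770} + \frac{y}{\left(1967415 + 1445410\right) \frac{1}{-1925796 + 713081}} = - \frac{1819415}{-1608770} - \frac{2398660}{\left(1967415 + 1445410\right) \frac{1}{-1925796 + 713081}} = \left(-1819415\right) \left(- \frac{1}{1608770}\right) - \frac{2398660}{3412825 \frac{1}{-1212715}} = \frac{363883}{321754} - \frac{2398660}{3412825 \left(- \frac{1}{1212715}\right)} = \frac{363883}{321754} - \frac{2398660}{- \frac{682565}{242543}} = \frac{363883}{321754} - - \frac{116355638476}{136513} = \frac{363883}{321754} + \frac{116355638476}{136513} = \frac{37437941776966883}{43923603802}$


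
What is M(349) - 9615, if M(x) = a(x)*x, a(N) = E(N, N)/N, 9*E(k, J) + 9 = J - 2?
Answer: -86197/9 ≈ -9577.4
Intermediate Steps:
E(k, J) = -11/9 + J/9 (E(k, J) = -1 + (J - 2)/9 = -1 + (-2 + J)/9 = -1 + (-2/9 + J/9) = -11/9 + J/9)
a(N) = (-11/9 + N/9)/N
M(x) = -11/9 + x/9 (M(x) = ((-11 + x)/(9*x))*x = -11/9 + x/9)
M(349) - 9615 = (-11/9 + (1/9)*349) - 9615 = (-11/9 + 349/9) - 9615 = 338/9 - 9615 = -86197/9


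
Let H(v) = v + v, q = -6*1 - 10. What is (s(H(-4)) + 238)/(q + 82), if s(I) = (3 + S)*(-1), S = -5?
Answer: 40/11 ≈ 3.6364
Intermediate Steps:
q = -16 (q = -6 - 10 = -16)
H(v) = 2*v
s(I) = 2 (s(I) = (3 - 5)*(-1) = -2*(-1) = 2)
(s(H(-4)) + 238)/(q + 82) = (2 + 238)/(-16 + 82) = 240/66 = 240*(1/66) = 40/11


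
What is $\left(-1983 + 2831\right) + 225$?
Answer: $1073$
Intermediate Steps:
$\left(-1983 + 2831\right) + 225 = 848 + 225 = 1073$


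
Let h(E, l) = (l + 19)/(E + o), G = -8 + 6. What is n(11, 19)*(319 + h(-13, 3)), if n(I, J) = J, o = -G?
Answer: 6023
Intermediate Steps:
G = -2
o = 2 (o = -1*(-2) = 2)
h(E, l) = (19 + l)/(2 + E) (h(E, l) = (l + 19)/(E + 2) = (19 + l)/(2 + E))
n(11, 19)*(319 + h(-13, 3)) = 19*(319 + (19 + 3)/(2 - 13)) = 19*(319 + 22/(-11)) = 19*(319 - 1/11*22) = 19*(319 - 2) = 19*317 = 6023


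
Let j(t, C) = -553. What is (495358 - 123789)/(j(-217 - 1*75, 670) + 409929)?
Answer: 33779/37216 ≈ 0.90765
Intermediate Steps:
(495358 - 123789)/(j(-217 - 1*75, 670) + 409929) = (495358 - 123789)/(-553 + 409929) = 371569/409376 = 371569*(1/409376) = 33779/37216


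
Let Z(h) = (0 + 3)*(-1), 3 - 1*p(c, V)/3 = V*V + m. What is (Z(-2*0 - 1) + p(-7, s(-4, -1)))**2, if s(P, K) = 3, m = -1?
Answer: 324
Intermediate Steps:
p(c, V) = 12 - 3*V**2 (p(c, V) = 9 - 3*(V*V - 1) = 9 - 3*(V**2 - 1) = 9 - 3*(-1 + V**2) = 9 + (3 - 3*V**2) = 12 - 3*V**2)
Z(h) = -3 (Z(h) = 3*(-1) = -3)
(Z(-2*0 - 1) + p(-7, s(-4, -1)))**2 = (-3 + (12 - 3*3**2))**2 = (-3 + (12 - 3*9))**2 = (-3 + (12 - 27))**2 = (-3 - 15)**2 = (-18)**2 = 324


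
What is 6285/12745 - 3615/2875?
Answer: -1120152/1465675 ≈ -0.76426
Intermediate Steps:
6285/12745 - 3615/2875 = 6285*(1/12745) - 3615*1/2875 = 1257/2549 - 723/575 = -1120152/1465675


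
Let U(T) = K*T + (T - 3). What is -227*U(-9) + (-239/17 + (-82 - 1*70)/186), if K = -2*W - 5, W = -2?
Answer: 1053142/1581 ≈ 666.12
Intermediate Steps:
K = -1 (K = -2*(-2) - 5 = 4 - 5 = -1)
U(T) = -3 (U(T) = -T + (T - 3) = -T + (-3 + T) = -3)
-227*U(-9) + (-239/17 + (-82 - 1*70)/186) = -227*(-3) + (-239/17 + (-82 - 1*70)/186) = 681 + (-239*1/17 + (-82 - 70)*(1/186)) = 681 + (-239/17 - 152*1/186) = 681 + (-239/17 - 76/93) = 681 - 23519/1581 = 1053142/1581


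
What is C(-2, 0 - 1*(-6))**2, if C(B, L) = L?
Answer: 36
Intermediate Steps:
C(-2, 0 - 1*(-6))**2 = (0 - 1*(-6))**2 = (0 + 6)**2 = 6**2 = 36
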